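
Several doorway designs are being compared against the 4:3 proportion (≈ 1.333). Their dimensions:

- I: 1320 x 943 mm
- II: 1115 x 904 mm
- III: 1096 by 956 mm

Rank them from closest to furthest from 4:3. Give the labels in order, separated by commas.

I, II, III

I: 1320/943 ≈ 1.400 → |1.400 − 1.333| = 0.067
II: 1115/904 ≈ 1.233 → |1.233 − 1.333| = 0.100
III: 1096/956 ≈ 1.146 → |1.146 − 1.333| = 0.187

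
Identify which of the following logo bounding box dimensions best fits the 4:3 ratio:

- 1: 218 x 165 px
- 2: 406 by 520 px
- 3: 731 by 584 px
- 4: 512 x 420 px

Ratios (long/short): 1 ≈ 1.321; 2 ≈ 1.281; 3 ≈ 1.252; 4 ≈ 1.219.
4:3 ≈ 1.333; option 1 is nearest (Δ 0.012).

1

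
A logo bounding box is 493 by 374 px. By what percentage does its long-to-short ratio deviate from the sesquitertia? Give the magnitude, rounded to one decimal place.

1.1%

Ratio = 493 / 374 ≈ 1.3182.
Ideal 4:3 ≈ 1.3333. |1.3182 − 1.3333| / 1.3333 ≈ 1.13% → 1.1%.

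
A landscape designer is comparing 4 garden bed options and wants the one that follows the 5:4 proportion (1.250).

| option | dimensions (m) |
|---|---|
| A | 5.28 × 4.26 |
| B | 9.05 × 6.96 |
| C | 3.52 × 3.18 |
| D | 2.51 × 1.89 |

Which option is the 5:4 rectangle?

A

Target 5:4 ≈ 1.250.
A: 1.239 (Δ0.011)  B: 1.300 (Δ0.050)  C: 1.107 (Δ0.143)  D: 1.328 (Δ0.078)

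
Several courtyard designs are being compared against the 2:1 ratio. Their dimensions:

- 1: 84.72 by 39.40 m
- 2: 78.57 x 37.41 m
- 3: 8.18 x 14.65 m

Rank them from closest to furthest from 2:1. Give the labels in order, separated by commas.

1: 84.72/39.40 ≈ 2.150 → |2.150 − 2.000| = 0.150
2: 78.57/37.41 ≈ 2.100 → |2.100 − 2.000| = 0.100
3: 14.65/8.18 ≈ 1.791 → |1.791 − 2.000| = 0.209

2, 1, 3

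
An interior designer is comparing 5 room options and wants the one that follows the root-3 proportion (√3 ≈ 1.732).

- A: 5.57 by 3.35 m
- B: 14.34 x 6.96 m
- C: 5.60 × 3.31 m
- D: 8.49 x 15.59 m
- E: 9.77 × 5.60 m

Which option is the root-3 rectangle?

E

Ratios (long/short): A ≈ 1.663; B ≈ 2.060; C ≈ 1.692; D ≈ 1.836; E ≈ 1.745.
root-3 ≈ 1.732; option E is nearest (Δ 0.013).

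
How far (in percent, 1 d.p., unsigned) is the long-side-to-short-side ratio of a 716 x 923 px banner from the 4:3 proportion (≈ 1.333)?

Ratio = 923 / 716 ≈ 1.2891.
Ideal 4:3 ≈ 1.3333. |1.2891 − 1.3333| / 1.3333 ≈ 3.32% → 3.3%.

3.3%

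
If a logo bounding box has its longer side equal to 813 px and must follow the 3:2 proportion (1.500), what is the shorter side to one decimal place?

542.0 px

3:2 = 1.50000.
Shorter side = 813 ÷ 1.50000 ≈ 542.000 → 542.0 px.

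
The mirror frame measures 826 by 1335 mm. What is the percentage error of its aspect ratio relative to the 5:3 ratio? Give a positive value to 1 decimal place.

Ratio = 1335 / 826 ≈ 1.6162.
Ideal 5:3 ≈ 1.6667. |1.6162 − 1.6667| / 1.6667 ≈ 3.03% → 3.0%.

3.0%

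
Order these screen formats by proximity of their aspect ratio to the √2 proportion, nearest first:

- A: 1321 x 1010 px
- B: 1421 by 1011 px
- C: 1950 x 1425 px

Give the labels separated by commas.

A: 1321/1010 ≈ 1.308 → |1.308 − 1.414| = 0.106
B: 1421/1011 ≈ 1.406 → |1.406 − 1.414| = 0.008
C: 1950/1425 ≈ 1.368 → |1.368 − 1.414| = 0.046

B, C, A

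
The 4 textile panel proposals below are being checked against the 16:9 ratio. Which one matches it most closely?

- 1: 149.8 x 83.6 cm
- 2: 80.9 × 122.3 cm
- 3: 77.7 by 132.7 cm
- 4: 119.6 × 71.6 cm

1

Ratios (long/short): 1 ≈ 1.792; 2 ≈ 1.512; 3 ≈ 1.708; 4 ≈ 1.670.
16:9 ≈ 1.778; option 1 is nearest (Δ 0.014).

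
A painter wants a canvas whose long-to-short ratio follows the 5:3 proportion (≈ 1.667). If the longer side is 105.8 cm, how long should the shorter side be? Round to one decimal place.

5:3 ≈ 1.66667.
Shorter side = 105.8 ÷ 1.66667 ≈ 63.480 → 63.5 cm.

63.5 cm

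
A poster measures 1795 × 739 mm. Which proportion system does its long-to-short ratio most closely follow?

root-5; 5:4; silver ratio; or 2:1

silver ratio

Ratio = 1795 / 739 ≈ 2.429.
Distances: root-5 2.236 (Δ 0.193); 5:4 1.250 (Δ 1.179); silver ratio 2.414 (Δ 0.015); 2:1 2.000 (Δ 0.429).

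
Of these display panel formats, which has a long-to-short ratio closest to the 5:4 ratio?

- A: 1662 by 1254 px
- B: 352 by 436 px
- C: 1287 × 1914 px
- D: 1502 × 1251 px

Target 5:4 ≈ 1.250.
A: 1.325 (Δ0.075)  B: 1.239 (Δ0.011)  C: 1.487 (Δ0.237)  D: 1.201 (Δ0.049)

B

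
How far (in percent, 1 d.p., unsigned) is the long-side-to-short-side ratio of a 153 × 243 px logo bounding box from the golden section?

Ratio = 243 / 153 ≈ 1.5882.
Ideal golden ratio ≈ 1.6180. |1.5882 − 1.6180| / 1.6180 ≈ 1.84% → 1.8%.

1.8%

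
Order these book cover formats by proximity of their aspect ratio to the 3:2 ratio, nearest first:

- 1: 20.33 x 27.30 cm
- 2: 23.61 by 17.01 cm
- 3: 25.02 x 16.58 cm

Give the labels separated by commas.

3, 2, 1

1: 27.30/20.33 ≈ 1.343 → |1.343 − 1.500| = 0.157
2: 23.61/17.01 ≈ 1.388 → |1.388 − 1.500| = 0.112
3: 25.02/16.58 ≈ 1.509 → |1.509 − 1.500| = 0.009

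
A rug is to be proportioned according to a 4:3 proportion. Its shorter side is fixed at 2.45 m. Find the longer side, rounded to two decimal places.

4:3 ≈ 1.33333.
Longer side = 2.45 × 1.33333 ≈ 3.2667 → 3.27 m.

3.27 m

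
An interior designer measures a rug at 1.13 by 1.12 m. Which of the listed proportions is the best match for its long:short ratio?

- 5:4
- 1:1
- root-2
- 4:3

Ratio = 1.13 / 1.12 ≈ 1.009.
Distances: 5:4 1.250 (Δ 0.241); 1:1 1.000 (Δ 0.009); root-2 1.414 (Δ 0.405); 4:3 1.333 (Δ 0.324).

1:1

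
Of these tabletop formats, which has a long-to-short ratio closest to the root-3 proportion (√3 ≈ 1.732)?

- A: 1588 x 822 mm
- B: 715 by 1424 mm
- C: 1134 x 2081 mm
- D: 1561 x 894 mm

Target root-3 ≈ 1.732.
A: 1.932 (Δ0.200)  B: 1.992 (Δ0.260)  C: 1.835 (Δ0.103)  D: 1.746 (Δ0.014)

D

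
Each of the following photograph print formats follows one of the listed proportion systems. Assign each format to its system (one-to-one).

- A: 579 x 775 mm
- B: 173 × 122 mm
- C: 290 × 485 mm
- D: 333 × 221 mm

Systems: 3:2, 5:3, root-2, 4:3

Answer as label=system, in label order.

A = 775/579 ≈ 1.339 → 4:3 (1.333)
B = 173/122 ≈ 1.418 → root-2 (1.414)
C = 485/290 ≈ 1.672 → 5:3 (1.667)
D = 333/221 ≈ 1.507 → 3:2 (1.500)

A=4:3, B=root-2, C=5:3, D=3:2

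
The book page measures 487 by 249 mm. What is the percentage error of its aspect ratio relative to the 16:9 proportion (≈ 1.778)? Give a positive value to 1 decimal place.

10.0%

Ratio = 487 / 249 ≈ 1.9558.
Ideal 16:9 ≈ 1.7778. |1.9558 − 1.7778| / 1.7778 ≈ 10.01% → 10.0%.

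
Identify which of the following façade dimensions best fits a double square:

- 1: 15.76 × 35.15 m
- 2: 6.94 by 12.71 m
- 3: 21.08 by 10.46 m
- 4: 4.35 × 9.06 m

Target 2:1 ≈ 2.000.
1: 2.230 (Δ0.230)  2: 1.831 (Δ0.169)  3: 2.015 (Δ0.015)  4: 2.083 (Δ0.083)

3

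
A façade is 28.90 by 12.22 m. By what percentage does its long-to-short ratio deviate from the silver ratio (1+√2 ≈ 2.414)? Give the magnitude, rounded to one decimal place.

Ratio = 28.90 / 12.22 ≈ 2.3650.
Ideal silver ratio ≈ 2.4142. |2.3650 − 2.4142| / 2.4142 ≈ 2.04% → 2.0%.

2.0%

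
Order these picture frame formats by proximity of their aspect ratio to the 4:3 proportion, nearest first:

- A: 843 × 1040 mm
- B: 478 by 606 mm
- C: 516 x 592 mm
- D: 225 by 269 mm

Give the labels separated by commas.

Ratios: A = 1040 / 843 ≈ 1.234; B = 606 / 478 ≈ 1.268; C = 592 / 516 ≈ 1.147; D = 269 / 225 ≈ 1.196.
|Δ from 1.333|: A 0.099; B 0.065; C 0.186; D 0.137.

B, A, D, C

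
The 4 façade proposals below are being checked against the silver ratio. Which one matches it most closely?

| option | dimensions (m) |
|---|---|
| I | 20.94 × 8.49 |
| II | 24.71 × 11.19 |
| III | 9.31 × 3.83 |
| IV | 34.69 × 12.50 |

III

Ratios (long/short): I ≈ 2.466; II ≈ 2.208; III ≈ 2.431; IV ≈ 2.775.
silver ratio ≈ 2.414; option III is nearest (Δ 0.017).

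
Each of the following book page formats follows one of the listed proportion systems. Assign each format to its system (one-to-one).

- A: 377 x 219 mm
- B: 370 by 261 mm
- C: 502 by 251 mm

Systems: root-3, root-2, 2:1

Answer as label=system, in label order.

A=root-3, B=root-2, C=2:1

A = 377/219 ≈ 1.721 → root-3 (1.732)
B = 370/261 ≈ 1.418 → root-2 (1.414)
C = 502/251 ≈ 2.000 → 2:1 (2.000)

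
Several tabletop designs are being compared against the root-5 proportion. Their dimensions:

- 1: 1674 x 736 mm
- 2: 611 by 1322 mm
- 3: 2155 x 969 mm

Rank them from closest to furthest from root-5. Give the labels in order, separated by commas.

3, 1, 2

1: 1674/736 ≈ 2.274 → |2.274 − 2.236| = 0.038
2: 1322/611 ≈ 2.164 → |2.164 − 2.236| = 0.072
3: 2155/969 ≈ 2.224 → |2.224 − 2.236| = 0.012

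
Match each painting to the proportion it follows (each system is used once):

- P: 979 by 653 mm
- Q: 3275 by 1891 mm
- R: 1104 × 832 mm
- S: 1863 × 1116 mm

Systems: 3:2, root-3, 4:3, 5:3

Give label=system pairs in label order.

P = 979/653 ≈ 1.499 → 3:2 (1.500)
Q = 3275/1891 ≈ 1.732 → root-3 (1.732)
R = 1104/832 ≈ 1.327 → 4:3 (1.333)
S = 1863/1116 ≈ 1.669 → 5:3 (1.667)

P=3:2, Q=root-3, R=4:3, S=5:3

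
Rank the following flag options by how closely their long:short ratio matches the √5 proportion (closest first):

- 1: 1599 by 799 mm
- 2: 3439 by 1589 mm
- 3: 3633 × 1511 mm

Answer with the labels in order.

2, 3, 1

1: 1599/799 ≈ 2.001 → |2.001 − 2.236| = 0.235
2: 3439/1589 ≈ 2.164 → |2.164 − 2.236| = 0.072
3: 3633/1511 ≈ 2.404 → |2.404 − 2.236| = 0.168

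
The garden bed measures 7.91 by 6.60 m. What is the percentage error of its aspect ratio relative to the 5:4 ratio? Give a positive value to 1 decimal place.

4.1%

Ratio = 7.91 / 6.60 ≈ 1.1985.
Ideal 5:4 = 1.2500. |1.1985 − 1.2500| / 1.2500 ≈ 4.12% → 4.1%.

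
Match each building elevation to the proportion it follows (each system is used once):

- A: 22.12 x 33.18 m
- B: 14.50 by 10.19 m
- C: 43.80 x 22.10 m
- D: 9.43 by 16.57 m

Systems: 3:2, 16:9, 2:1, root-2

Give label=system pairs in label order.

A=3:2, B=root-2, C=2:1, D=16:9

Ratios: A ≈ 1.500; B ≈ 1.423; C ≈ 1.982; D ≈ 1.757.
Targets: 3:2 ≈ 1.500; 16:9 ≈ 1.778; 2:1 ≈ 2.000; root-2 ≈ 1.414.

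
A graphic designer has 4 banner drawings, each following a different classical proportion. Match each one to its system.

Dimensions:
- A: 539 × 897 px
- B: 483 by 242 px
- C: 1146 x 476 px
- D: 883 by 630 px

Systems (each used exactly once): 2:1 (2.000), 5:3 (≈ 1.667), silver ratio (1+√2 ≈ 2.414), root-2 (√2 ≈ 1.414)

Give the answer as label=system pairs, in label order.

A=5:3, B=2:1, C=silver ratio, D=root-2

Ratios: A ≈ 1.664; B ≈ 1.996; C ≈ 2.408; D ≈ 1.402.
Targets: 2:1 ≈ 2.000; 5:3 ≈ 1.667; silver ratio ≈ 2.414; root-2 ≈ 1.414.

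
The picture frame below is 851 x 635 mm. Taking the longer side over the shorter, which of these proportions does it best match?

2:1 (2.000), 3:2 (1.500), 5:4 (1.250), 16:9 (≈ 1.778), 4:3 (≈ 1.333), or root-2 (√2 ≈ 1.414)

4:3

Ratio = 851 / 635 ≈ 1.340.
Distances: 2:1 2.000 (Δ 0.660); 3:2 1.500 (Δ 0.160); 5:4 1.250 (Δ 0.090); 16:9 1.778 (Δ 0.438); 4:3 1.333 (Δ 0.007); root-2 1.414 (Δ 0.074).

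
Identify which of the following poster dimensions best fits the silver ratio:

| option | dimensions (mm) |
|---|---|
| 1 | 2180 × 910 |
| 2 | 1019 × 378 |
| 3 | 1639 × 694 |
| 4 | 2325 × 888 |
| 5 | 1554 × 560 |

Ratios (long/short): 1 ≈ 2.396; 2 ≈ 2.696; 3 ≈ 2.362; 4 ≈ 2.618; 5 ≈ 2.775.
silver ratio ≈ 2.414; option 1 is nearest (Δ 0.018).

1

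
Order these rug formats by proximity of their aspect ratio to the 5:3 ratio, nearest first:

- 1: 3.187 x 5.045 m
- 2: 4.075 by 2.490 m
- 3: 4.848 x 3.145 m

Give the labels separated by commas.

2, 1, 3

1: 5.045/3.187 ≈ 1.583 → |1.583 − 1.667| = 0.084
2: 4.075/2.490 ≈ 1.637 → |1.637 − 1.667| = 0.030
3: 4.848/3.145 ≈ 1.541 → |1.541 − 1.667| = 0.126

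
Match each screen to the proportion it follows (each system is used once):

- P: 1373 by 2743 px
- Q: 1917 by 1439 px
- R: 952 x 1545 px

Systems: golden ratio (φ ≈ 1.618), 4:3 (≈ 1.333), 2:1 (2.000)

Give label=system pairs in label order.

P = 2743/1373 ≈ 1.998 → 2:1 (2.000)
Q = 1917/1439 ≈ 1.332 → 4:3 (1.333)
R = 1545/952 ≈ 1.623 → golden ratio (1.618)

P=2:1, Q=4:3, R=golden ratio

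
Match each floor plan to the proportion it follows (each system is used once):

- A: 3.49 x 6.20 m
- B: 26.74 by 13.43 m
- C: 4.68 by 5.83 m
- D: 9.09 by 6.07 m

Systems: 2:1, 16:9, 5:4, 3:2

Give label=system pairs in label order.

Ratios: A ≈ 1.777; B ≈ 1.991; C ≈ 1.246; D ≈ 1.498.
Targets: 2:1 ≈ 2.000; 16:9 ≈ 1.778; 5:4 ≈ 1.250; 3:2 ≈ 1.500.

A=16:9, B=2:1, C=5:4, D=3:2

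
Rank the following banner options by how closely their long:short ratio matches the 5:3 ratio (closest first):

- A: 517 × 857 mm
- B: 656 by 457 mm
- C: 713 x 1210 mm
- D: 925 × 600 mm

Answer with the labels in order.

Ratios: A = 857 / 517 ≈ 1.658; B = 656 / 457 ≈ 1.435; C = 1210 / 713 ≈ 1.697; D = 925 / 600 ≈ 1.542.
|Δ from 1.667|: A 0.009; B 0.232; C 0.030; D 0.125.

A, C, D, B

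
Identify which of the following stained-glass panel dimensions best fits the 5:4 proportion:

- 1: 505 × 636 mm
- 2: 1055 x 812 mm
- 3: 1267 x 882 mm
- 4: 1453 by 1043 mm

1

Target 5:4 ≈ 1.250.
1: 1.259 (Δ0.009)  2: 1.299 (Δ0.049)  3: 1.437 (Δ0.187)  4: 1.393 (Δ0.143)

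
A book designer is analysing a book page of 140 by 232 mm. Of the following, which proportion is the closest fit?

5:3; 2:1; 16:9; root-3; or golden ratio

232/140 ≈ 1.657. Nearest candidates are 5:3 (1.667, off by 0.010) and golden ratio (1.618, off by 0.039).

5:3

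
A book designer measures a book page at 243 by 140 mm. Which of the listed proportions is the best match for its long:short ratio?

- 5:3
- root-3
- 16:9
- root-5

root-3

243/140 ≈ 1.736. Nearest candidates are root-3 (1.732, off by 0.004) and 16:9 (1.778, off by 0.042).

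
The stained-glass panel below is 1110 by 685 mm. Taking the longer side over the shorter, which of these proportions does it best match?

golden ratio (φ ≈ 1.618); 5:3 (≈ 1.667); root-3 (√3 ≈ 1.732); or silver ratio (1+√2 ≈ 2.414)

golden ratio

Ratio = 1110 / 685 ≈ 1.620.
Distances: golden ratio 1.618 (Δ 0.002); 5:3 1.667 (Δ 0.047); root-3 1.732 (Δ 0.112); silver ratio 2.414 (Δ 0.794).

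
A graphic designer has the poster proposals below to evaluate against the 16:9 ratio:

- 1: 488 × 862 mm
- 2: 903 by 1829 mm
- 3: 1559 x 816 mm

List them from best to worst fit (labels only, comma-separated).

1, 3, 2

1: 862/488 ≈ 1.766 → |1.766 − 1.778| = 0.012
2: 1829/903 ≈ 2.025 → |2.025 − 1.778| = 0.247
3: 1559/816 ≈ 1.911 → |1.911 − 1.778| = 0.133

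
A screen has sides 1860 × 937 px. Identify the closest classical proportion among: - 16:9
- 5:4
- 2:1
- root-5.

Ratio = 1860 / 937 ≈ 1.985.
Distances: 16:9 1.778 (Δ 0.207); 5:4 1.250 (Δ 0.735); 2:1 2.000 (Δ 0.015); root-5 2.236 (Δ 0.251).

2:1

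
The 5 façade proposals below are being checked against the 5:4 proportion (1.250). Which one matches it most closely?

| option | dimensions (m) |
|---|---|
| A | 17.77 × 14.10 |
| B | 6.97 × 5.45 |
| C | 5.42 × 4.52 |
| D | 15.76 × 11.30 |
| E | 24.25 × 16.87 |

Target 5:4 ≈ 1.250.
A: 1.260 (Δ0.010)  B: 1.279 (Δ0.029)  C: 1.199 (Δ0.051)  D: 1.395 (Δ0.145)  E: 1.437 (Δ0.187)

A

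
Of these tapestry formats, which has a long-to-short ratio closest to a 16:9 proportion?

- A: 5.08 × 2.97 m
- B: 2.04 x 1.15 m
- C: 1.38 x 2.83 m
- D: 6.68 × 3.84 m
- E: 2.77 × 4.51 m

Target 16:9 ≈ 1.778.
A: 1.710 (Δ0.068)  B: 1.774 (Δ0.004)  C: 2.051 (Δ0.273)  D: 1.740 (Δ0.038)  E: 1.628 (Δ0.150)

B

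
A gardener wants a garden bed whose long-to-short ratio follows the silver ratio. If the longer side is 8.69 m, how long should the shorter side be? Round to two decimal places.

silver ratio ≈ 2.41421.
Shorter side = 8.69 ÷ 2.41421 ≈ 3.5995 → 3.60 m.

3.60 m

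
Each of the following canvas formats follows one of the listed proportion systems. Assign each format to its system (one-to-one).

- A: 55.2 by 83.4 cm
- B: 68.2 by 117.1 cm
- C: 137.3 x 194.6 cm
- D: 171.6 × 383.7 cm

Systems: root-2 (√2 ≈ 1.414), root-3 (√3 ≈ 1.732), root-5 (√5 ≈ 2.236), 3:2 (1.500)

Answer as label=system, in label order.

Ratios: A ≈ 1.511; B ≈ 1.717; C ≈ 1.417; D ≈ 2.236.
Targets: root-2 ≈ 1.414; root-3 ≈ 1.732; root-5 ≈ 2.236; 3:2 ≈ 1.500.

A=3:2, B=root-3, C=root-2, D=root-5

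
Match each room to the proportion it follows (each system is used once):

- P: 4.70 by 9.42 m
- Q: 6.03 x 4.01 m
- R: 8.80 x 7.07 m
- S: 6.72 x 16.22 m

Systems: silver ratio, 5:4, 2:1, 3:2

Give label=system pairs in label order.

P=2:1, Q=3:2, R=5:4, S=silver ratio

P = 9.42/4.70 ≈ 2.004 → 2:1 (2.000)
Q = 6.03/4.01 ≈ 1.504 → 3:2 (1.500)
R = 8.80/7.07 ≈ 1.245 → 5:4 (1.250)
S = 16.22/6.72 ≈ 2.414 → silver ratio (2.414)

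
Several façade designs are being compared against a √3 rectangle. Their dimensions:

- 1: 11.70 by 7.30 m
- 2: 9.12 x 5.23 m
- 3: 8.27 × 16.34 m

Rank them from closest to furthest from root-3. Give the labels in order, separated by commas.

Ratios: 1 = 11.70 / 7.30 ≈ 1.603; 2 = 9.12 / 5.23 ≈ 1.744; 3 = 16.34 / 8.27 ≈ 1.976.
|Δ from 1.732|: 1 0.129; 2 0.012; 3 0.244.

2, 1, 3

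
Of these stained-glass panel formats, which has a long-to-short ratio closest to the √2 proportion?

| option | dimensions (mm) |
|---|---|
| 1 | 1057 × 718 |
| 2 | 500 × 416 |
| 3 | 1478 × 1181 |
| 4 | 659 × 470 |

4

Target root-2 ≈ 1.414.
1: 1.472 (Δ0.058)  2: 1.202 (Δ0.212)  3: 1.251 (Δ0.163)  4: 1.402 (Δ0.012)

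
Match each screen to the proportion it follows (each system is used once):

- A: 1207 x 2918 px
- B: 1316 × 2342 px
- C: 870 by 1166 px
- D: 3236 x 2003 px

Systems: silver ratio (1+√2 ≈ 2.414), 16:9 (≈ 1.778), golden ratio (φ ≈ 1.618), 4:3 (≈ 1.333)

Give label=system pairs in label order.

A = 2918/1207 ≈ 2.418 → silver ratio (2.414)
B = 2342/1316 ≈ 1.780 → 16:9 (1.778)
C = 1166/870 ≈ 1.340 → 4:3 (1.333)
D = 3236/2003 ≈ 1.616 → golden ratio (1.618)

A=silver ratio, B=16:9, C=4:3, D=golden ratio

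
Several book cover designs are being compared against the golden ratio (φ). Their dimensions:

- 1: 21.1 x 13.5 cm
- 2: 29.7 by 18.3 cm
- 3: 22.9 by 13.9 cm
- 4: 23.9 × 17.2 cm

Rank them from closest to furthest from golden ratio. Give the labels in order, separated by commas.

2, 3, 1, 4

1: 21.1/13.5 ≈ 1.563 → |1.563 − 1.618| = 0.055
2: 29.7/18.3 ≈ 1.623 → |1.623 − 1.618| = 0.005
3: 22.9/13.9 ≈ 1.647 → |1.647 − 1.618| = 0.029
4: 23.9/17.2 ≈ 1.390 → |1.390 − 1.618| = 0.228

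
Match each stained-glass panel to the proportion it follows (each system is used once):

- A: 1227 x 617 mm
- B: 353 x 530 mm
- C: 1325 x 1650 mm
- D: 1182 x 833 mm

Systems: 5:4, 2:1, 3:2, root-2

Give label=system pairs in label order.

A = 1227/617 ≈ 1.989 → 2:1 (2.000)
B = 530/353 ≈ 1.501 → 3:2 (1.500)
C = 1650/1325 ≈ 1.245 → 5:4 (1.250)
D = 1182/833 ≈ 1.419 → root-2 (1.414)

A=2:1, B=3:2, C=5:4, D=root-2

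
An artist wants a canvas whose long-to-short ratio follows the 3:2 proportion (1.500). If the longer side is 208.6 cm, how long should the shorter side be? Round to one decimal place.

3:2 = 1.50000.
Shorter side = 208.6 ÷ 1.50000 ≈ 139.067 → 139.1 cm.

139.1 cm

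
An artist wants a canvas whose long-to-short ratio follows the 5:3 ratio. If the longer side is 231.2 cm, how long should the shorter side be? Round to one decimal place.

138.7 cm

5:3 ≈ 1.66667.
Shorter side = 231.2 ÷ 1.66667 ≈ 138.720 → 138.7 cm.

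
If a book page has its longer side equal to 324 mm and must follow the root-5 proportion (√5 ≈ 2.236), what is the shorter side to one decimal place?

144.9 mm

root-5 ≈ 2.23607.
Shorter side = 324 ÷ 2.23607 ≈ 144.897 → 144.9 mm.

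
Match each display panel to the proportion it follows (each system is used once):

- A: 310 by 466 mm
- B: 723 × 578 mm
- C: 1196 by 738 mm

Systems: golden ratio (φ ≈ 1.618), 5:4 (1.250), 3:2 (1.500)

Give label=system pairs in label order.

Ratios: A ≈ 1.503; B ≈ 1.251; C ≈ 1.621.
Targets: golden ratio ≈ 1.618; 5:4 ≈ 1.250; 3:2 ≈ 1.500.

A=3:2, B=5:4, C=golden ratio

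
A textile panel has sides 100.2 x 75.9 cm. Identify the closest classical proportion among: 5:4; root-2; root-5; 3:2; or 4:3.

100.2/75.9 ≈ 1.320. Nearest candidates are 4:3 (1.333, off by 0.013) and 5:4 (1.250, off by 0.070).

4:3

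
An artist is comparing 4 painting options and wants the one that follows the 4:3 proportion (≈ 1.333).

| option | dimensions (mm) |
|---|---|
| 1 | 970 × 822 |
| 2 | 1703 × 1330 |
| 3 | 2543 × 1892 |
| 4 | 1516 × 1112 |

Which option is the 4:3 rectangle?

3

Ratios (long/short): 1 ≈ 1.180; 2 ≈ 1.280; 3 ≈ 1.344; 4 ≈ 1.363.
4:3 ≈ 1.333; option 3 is nearest (Δ 0.011).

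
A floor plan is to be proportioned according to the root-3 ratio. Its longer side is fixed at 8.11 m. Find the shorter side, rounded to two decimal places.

4.68 m

root-3 ≈ 1.73205.
Shorter side = 8.11 ÷ 1.73205 ≈ 4.6823 → 4.68 m.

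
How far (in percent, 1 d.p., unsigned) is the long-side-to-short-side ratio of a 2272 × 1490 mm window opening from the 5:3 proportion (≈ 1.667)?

Ratio = 2272 / 1490 ≈ 1.5248.
Ideal 5:3 ≈ 1.6667. |1.5248 − 1.6667| / 1.6667 ≈ 8.51% → 8.5%.

8.5%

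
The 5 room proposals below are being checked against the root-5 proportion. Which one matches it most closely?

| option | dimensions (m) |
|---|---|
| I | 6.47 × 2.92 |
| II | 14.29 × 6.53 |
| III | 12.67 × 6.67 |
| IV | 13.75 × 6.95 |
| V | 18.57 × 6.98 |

I

Target root-5 ≈ 2.236.
I: 2.216 (Δ0.020)  II: 2.188 (Δ0.048)  III: 1.900 (Δ0.336)  IV: 1.978 (Δ0.258)  V: 2.660 (Δ0.424)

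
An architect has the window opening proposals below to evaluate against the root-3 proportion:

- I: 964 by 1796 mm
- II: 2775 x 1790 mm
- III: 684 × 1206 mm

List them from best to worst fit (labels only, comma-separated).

I: 1796/964 ≈ 1.863 → |1.863 − 1.732| = 0.131
II: 2775/1790 ≈ 1.550 → |1.550 − 1.732| = 0.182
III: 1206/684 ≈ 1.763 → |1.763 − 1.732| = 0.031

III, I, II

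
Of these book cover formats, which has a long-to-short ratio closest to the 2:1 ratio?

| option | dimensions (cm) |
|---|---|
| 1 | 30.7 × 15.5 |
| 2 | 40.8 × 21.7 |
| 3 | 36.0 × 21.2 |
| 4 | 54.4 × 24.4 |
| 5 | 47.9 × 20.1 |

Target 2:1 ≈ 2.000.
1: 1.981 (Δ0.019)  2: 1.880 (Δ0.120)  3: 1.698 (Δ0.302)  4: 2.230 (Δ0.230)  5: 2.383 (Δ0.383)

1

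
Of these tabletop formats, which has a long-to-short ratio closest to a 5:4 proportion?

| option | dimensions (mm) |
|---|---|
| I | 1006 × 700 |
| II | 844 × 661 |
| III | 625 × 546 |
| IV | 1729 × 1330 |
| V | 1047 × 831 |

Target 5:4 ≈ 1.250.
I: 1.437 (Δ0.187)  II: 1.277 (Δ0.027)  III: 1.145 (Δ0.105)  IV: 1.300 (Δ0.050)  V: 1.260 (Δ0.010)

V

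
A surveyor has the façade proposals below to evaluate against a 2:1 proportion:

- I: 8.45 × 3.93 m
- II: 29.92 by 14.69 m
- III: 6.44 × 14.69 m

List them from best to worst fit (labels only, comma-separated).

I: 8.45/3.93 ≈ 2.150 → |2.150 − 2.000| = 0.150
II: 29.92/14.69 ≈ 2.037 → |2.037 − 2.000| = 0.037
III: 14.69/6.44 ≈ 2.281 → |2.281 − 2.000| = 0.281

II, I, III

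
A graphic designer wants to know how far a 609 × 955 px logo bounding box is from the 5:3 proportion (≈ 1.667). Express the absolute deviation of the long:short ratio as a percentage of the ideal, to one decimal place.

Ratio = 955 / 609 ≈ 1.5681.
Ideal 5:3 ≈ 1.6667. |1.5681 − 1.6667| / 1.6667 ≈ 5.92% → 5.9%.

5.9%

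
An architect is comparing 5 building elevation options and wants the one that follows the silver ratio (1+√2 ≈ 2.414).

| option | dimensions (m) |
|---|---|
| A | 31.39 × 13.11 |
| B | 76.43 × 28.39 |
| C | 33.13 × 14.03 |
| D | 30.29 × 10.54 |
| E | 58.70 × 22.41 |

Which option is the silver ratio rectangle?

Ratios (long/short): A ≈ 2.394; B ≈ 2.692; C ≈ 2.361; D ≈ 2.874; E ≈ 2.619.
silver ratio ≈ 2.414; option A is nearest (Δ 0.020).

A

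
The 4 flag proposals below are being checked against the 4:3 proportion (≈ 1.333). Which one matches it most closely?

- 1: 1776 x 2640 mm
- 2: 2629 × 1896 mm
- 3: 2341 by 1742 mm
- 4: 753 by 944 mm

3

Target 4:3 ≈ 1.333.
1: 1.486 (Δ0.153)  2: 1.387 (Δ0.054)  3: 1.344 (Δ0.011)  4: 1.254 (Δ0.079)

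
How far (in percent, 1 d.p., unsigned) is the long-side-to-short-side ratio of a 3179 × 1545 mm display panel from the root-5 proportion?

8.0%

Ratio = 3179 / 1545 ≈ 2.0576.
Ideal root-5 ≈ 2.2361. |2.0576 − 2.2361| / 2.2361 ≈ 7.98% → 8.0%.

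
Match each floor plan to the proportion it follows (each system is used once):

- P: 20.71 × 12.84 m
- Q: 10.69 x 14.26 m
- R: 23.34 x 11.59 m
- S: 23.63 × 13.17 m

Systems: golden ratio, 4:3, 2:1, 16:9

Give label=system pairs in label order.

Ratios: P ≈ 1.613; Q ≈ 1.334; R ≈ 2.014; S ≈ 1.794.
Targets: golden ratio ≈ 1.618; 4:3 ≈ 1.333; 2:1 ≈ 2.000; 16:9 ≈ 1.778.

P=golden ratio, Q=4:3, R=2:1, S=16:9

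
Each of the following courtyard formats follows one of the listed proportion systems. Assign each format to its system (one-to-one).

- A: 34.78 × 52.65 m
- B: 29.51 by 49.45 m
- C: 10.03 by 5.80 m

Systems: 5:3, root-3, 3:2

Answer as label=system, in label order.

Ratios: A ≈ 1.514; B ≈ 1.676; C ≈ 1.729.
Targets: 5:3 ≈ 1.667; root-3 ≈ 1.732; 3:2 ≈ 1.500.

A=3:2, B=5:3, C=root-3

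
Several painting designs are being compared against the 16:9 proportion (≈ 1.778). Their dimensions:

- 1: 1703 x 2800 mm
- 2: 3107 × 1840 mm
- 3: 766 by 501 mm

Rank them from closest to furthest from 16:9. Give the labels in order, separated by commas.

1: 2800/1703 ≈ 1.644 → |1.644 − 1.778| = 0.134
2: 3107/1840 ≈ 1.689 → |1.689 − 1.778| = 0.089
3: 766/501 ≈ 1.529 → |1.529 − 1.778| = 0.249

2, 1, 3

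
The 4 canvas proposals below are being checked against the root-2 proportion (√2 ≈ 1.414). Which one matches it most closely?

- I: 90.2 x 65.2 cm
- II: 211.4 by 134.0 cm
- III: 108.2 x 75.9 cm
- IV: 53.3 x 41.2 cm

III

Ratios (long/short): I ≈ 1.383; II ≈ 1.578; III ≈ 1.426; IV ≈ 1.294.
root-2 ≈ 1.414; option III is nearest (Δ 0.012).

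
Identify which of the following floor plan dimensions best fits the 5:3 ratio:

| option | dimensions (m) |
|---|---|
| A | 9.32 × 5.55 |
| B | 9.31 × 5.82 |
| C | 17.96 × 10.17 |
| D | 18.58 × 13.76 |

A

Target 5:3 ≈ 1.667.
A: 1.679 (Δ0.012)  B: 1.600 (Δ0.067)  C: 1.766 (Δ0.099)  D: 1.350 (Δ0.317)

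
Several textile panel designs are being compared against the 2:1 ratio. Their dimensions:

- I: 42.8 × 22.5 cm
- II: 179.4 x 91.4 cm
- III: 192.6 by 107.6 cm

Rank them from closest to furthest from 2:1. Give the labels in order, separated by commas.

Ratios: I = 42.8 / 22.5 ≈ 1.902; II = 179.4 / 91.4 ≈ 1.963; III = 192.6 / 107.6 ≈ 1.790.
|Δ from 2.000|: I 0.098; II 0.037; III 0.210.

II, I, III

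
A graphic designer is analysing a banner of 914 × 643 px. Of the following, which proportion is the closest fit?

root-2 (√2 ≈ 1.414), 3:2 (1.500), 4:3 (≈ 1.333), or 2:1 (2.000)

root-2

Ratio = 914 / 643 ≈ 1.421.
Distances: root-2 1.414 (Δ 0.007); 3:2 1.500 (Δ 0.079); 4:3 1.333 (Δ 0.088); 2:1 2.000 (Δ 0.579).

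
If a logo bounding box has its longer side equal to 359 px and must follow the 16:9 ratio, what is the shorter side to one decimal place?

16:9 ≈ 1.77778.
Shorter side = 359 ÷ 1.77778 ≈ 201.937 → 201.9 px.

201.9 px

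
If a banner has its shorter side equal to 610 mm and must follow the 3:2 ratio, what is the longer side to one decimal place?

3:2 = 1.50000.
Longer side = 610 × 1.50000 ≈ 915.000 → 915.0 mm.

915.0 mm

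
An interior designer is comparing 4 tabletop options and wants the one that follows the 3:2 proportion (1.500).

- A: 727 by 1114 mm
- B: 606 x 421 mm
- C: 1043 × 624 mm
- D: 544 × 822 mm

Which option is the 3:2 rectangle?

D

Target 3:2 ≈ 1.500.
A: 1.532 (Δ0.032)  B: 1.439 (Δ0.061)  C: 1.671 (Δ0.171)  D: 1.511 (Δ0.011)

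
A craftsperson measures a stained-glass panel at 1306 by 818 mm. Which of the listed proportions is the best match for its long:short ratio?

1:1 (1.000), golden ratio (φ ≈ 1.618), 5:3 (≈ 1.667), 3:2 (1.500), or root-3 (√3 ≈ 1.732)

golden ratio

Ratio = 1306 / 818 ≈ 1.597.
Distances: 1:1 1.000 (Δ 0.597); golden ratio 1.618 (Δ 0.021); 5:3 1.667 (Δ 0.070); 3:2 1.500 (Δ 0.097); root-3 1.732 (Δ 0.135).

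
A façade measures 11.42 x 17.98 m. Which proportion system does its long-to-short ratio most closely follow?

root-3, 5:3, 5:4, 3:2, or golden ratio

golden ratio

17.98/11.42 ≈ 1.574. Nearest candidates are golden ratio (1.618, off by 0.044) and 3:2 (1.500, off by 0.074).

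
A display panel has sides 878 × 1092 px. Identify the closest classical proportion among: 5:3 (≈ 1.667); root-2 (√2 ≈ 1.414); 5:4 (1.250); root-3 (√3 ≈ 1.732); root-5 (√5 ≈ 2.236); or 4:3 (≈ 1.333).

5:4

1092/878 ≈ 1.244. Nearest candidates are 5:4 (1.250, off by 0.006) and 4:3 (1.333, off by 0.089).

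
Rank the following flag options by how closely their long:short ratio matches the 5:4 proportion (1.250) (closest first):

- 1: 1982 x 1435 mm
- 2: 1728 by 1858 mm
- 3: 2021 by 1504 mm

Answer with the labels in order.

Ratios: 1 = 1982 / 1435 ≈ 1.381; 2 = 1858 / 1728 ≈ 1.075; 3 = 2021 / 1504 ≈ 1.344.
|Δ from 1.250|: 1 0.131; 2 0.175; 3 0.094.

3, 1, 2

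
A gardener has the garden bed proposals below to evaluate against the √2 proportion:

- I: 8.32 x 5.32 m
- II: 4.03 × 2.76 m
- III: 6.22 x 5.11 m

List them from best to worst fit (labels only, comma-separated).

II, I, III

I: 8.32/5.32 ≈ 1.564 → |1.564 − 1.414| = 0.150
II: 4.03/2.76 ≈ 1.460 → |1.460 − 1.414| = 0.046
III: 6.22/5.11 ≈ 1.217 → |1.217 − 1.414| = 0.197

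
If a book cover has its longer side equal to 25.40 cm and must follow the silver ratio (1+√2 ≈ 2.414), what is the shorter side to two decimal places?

silver ratio ≈ 2.41421.
Shorter side = 25.40 ÷ 2.41421 ≈ 10.5210 → 10.52 cm.

10.52 cm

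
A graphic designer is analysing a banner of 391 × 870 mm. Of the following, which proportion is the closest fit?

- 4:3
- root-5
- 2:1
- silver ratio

root-5

Ratio = 870 / 391 ≈ 2.225.
Distances: 4:3 1.333 (Δ 0.892); root-5 2.236 (Δ 0.011); 2:1 2.000 (Δ 0.225); silver ratio 2.414 (Δ 0.189).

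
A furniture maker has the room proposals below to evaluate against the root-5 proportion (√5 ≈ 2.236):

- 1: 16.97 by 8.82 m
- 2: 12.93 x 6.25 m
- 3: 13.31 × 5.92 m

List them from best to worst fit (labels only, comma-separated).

Ratios: 1 = 16.97 / 8.82 ≈ 1.924; 2 = 12.93 / 6.25 ≈ 2.069; 3 = 13.31 / 5.92 ≈ 2.248.
|Δ from 2.236|: 1 0.312; 2 0.167; 3 0.012.

3, 2, 1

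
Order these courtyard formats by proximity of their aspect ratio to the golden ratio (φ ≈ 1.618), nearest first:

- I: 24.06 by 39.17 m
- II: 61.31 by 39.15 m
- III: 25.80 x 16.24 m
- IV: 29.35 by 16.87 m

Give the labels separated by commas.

I: 39.17/24.06 ≈ 1.628 → |1.628 − 1.618| = 0.010
II: 61.31/39.15 ≈ 1.566 → |1.566 − 1.618| = 0.052
III: 25.80/16.24 ≈ 1.589 → |1.589 − 1.618| = 0.029
IV: 29.35/16.87 ≈ 1.740 → |1.740 − 1.618| = 0.122

I, III, II, IV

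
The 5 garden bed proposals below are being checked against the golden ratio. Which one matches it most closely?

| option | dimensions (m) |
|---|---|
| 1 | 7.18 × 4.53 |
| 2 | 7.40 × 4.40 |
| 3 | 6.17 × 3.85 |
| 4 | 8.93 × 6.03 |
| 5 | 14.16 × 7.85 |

Ratios (long/short): 1 ≈ 1.585; 2 ≈ 1.682; 3 ≈ 1.603; 4 ≈ 1.481; 5 ≈ 1.804.
golden ratio ≈ 1.618; option 3 is nearest (Δ 0.015).

3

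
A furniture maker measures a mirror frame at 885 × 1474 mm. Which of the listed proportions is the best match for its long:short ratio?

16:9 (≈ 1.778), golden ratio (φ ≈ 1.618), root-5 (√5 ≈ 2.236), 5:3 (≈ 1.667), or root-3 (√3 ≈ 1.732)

Ratio = 1474 / 885 ≈ 1.666.
Distances: 16:9 1.778 (Δ 0.112); golden ratio 1.618 (Δ 0.048); root-5 2.236 (Δ 0.570); 5:3 1.667 (Δ 0.001); root-3 1.732 (Δ 0.066).

5:3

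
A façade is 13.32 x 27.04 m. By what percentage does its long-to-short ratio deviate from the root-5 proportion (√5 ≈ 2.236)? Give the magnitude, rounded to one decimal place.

9.2%

Ratio = 27.04 / 13.32 ≈ 2.0300.
Ideal root-5 ≈ 2.2361. |2.0300 − 2.2361| / 2.2361 ≈ 9.22% → 9.2%.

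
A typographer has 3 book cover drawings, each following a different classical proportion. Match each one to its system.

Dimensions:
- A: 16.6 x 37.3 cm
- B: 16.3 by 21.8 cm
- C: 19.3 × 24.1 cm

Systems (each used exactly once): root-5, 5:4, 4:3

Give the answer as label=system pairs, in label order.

Ratios: A ≈ 2.247; B ≈ 1.337; C ≈ 1.249.
Targets: root-5 ≈ 2.236; 5:4 ≈ 1.250; 4:3 ≈ 1.333.

A=root-5, B=4:3, C=5:4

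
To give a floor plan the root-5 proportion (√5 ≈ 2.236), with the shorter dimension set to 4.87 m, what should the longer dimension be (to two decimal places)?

root-5 ≈ 2.23607.
Longer side = 4.87 × 2.23607 ≈ 10.8897 → 10.89 m.

10.89 m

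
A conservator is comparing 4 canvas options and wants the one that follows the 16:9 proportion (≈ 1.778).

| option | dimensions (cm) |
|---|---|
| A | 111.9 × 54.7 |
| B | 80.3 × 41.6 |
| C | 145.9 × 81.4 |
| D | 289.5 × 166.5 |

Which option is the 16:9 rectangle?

Ratios (long/short): A ≈ 2.046; B ≈ 1.930; C ≈ 1.792; D ≈ 1.739.
16:9 ≈ 1.778; option C is nearest (Δ 0.014).

C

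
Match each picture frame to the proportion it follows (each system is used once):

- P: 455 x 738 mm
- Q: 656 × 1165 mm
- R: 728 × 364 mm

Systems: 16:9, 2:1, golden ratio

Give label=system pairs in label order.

Ratios: P ≈ 1.622; Q ≈ 1.776; R ≈ 2.000.
Targets: 16:9 ≈ 1.778; 2:1 ≈ 2.000; golden ratio ≈ 1.618.

P=golden ratio, Q=16:9, R=2:1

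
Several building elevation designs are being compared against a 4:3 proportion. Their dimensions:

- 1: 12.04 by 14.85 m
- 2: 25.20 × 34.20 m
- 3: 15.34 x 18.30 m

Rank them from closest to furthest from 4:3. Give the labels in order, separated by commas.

2, 1, 3

1: 14.85/12.04 ≈ 1.233 → |1.233 − 1.333| = 0.100
2: 34.20/25.20 ≈ 1.357 → |1.357 − 1.333| = 0.024
3: 18.30/15.34 ≈ 1.193 → |1.193 − 1.333| = 0.140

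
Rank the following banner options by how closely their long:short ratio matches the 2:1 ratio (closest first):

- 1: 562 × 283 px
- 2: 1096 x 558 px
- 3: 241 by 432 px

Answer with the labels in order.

1, 2, 3

Ratios: 1 = 562 / 283 ≈ 1.986; 2 = 1096 / 558 ≈ 1.964; 3 = 432 / 241 ≈ 1.793.
|Δ from 2.000|: 1 0.014; 2 0.036; 3 0.207.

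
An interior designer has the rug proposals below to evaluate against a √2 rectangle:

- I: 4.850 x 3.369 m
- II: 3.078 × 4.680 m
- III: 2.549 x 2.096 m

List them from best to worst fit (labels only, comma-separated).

I: 4.850/3.369 ≈ 1.440 → |1.440 − 1.414| = 0.026
II: 4.680/3.078 ≈ 1.520 → |1.520 − 1.414| = 0.106
III: 2.549/2.096 ≈ 1.216 → |1.216 − 1.414| = 0.198

I, II, III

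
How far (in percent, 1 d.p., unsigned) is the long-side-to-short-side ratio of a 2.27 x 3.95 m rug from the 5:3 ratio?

Ratio = 3.95 / 2.27 ≈ 1.7401.
Ideal 5:3 ≈ 1.6667. |1.7401 − 1.6667| / 1.6667 ≈ 4.40% → 4.4%.

4.4%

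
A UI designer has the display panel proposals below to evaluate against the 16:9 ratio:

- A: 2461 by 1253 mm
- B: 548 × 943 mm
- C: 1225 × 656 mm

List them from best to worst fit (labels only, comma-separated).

A: 2461/1253 ≈ 1.964 → |1.964 − 1.778| = 0.186
B: 943/548 ≈ 1.721 → |1.721 − 1.778| = 0.057
C: 1225/656 ≈ 1.867 → |1.867 − 1.778| = 0.089

B, C, A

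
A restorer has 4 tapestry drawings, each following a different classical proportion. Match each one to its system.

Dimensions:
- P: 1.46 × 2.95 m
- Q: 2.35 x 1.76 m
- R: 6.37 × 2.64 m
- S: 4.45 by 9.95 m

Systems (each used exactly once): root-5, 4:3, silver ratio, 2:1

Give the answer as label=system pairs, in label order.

Ratios: P ≈ 2.021; Q ≈ 1.335; R ≈ 2.413; S ≈ 2.236.
Targets: root-5 ≈ 2.236; 4:3 ≈ 1.333; silver ratio ≈ 2.414; 2:1 ≈ 2.000.

P=2:1, Q=4:3, R=silver ratio, S=root-5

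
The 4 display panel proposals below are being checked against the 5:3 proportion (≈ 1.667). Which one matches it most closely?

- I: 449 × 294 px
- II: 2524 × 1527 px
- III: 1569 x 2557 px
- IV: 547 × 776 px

II

Target 5:3 ≈ 1.667.
I: 1.527 (Δ0.140)  II: 1.653 (Δ0.014)  III: 1.630 (Δ0.037)  IV: 1.419 (Δ0.248)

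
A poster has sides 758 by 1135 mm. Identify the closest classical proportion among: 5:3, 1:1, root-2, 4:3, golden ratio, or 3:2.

1135/758 ≈ 1.497. Nearest candidates are 3:2 (1.500, off by 0.003) and root-2 (1.414, off by 0.083).

3:2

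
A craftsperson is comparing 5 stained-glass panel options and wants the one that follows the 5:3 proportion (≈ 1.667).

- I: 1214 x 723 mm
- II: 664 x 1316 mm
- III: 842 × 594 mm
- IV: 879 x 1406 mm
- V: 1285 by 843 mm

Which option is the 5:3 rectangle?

Target 5:3 ≈ 1.667.
I: 1.679 (Δ0.012)  II: 1.982 (Δ0.315)  III: 1.418 (Δ0.249)  IV: 1.600 (Δ0.067)  V: 1.524 (Δ0.143)

I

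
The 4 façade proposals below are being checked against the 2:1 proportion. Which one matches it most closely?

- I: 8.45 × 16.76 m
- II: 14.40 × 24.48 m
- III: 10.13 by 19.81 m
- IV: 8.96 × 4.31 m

I

Ratios (long/short): I ≈ 1.983; II ≈ 1.700; III ≈ 1.956; IV ≈ 2.079.
2:1 ≈ 2.000; option I is nearest (Δ 0.017).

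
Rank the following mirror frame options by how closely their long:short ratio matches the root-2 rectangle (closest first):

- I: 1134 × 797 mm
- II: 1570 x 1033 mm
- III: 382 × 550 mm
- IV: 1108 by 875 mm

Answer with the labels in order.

I, III, II, IV

I: 1134/797 ≈ 1.423 → |1.423 − 1.414| = 0.009
II: 1570/1033 ≈ 1.520 → |1.520 − 1.414| = 0.106
III: 550/382 ≈ 1.440 → |1.440 − 1.414| = 0.026
IV: 1108/875 ≈ 1.266 → |1.266 − 1.414| = 0.148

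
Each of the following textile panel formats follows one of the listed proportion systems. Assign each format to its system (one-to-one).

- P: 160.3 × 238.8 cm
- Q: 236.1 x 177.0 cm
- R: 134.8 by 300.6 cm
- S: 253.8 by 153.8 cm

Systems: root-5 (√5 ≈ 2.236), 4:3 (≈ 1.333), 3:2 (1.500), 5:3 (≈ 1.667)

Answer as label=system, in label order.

P = 238.8/160.3 ≈ 1.490 → 3:2 (1.500)
Q = 236.1/177.0 ≈ 1.334 → 4:3 (1.333)
R = 300.6/134.8 ≈ 2.230 → root-5 (2.236)
S = 253.8/153.8 ≈ 1.650 → 5:3 (1.667)

P=3:2, Q=4:3, R=root-5, S=5:3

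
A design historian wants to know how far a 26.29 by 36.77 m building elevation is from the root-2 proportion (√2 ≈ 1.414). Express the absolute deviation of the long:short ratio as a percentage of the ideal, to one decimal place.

1.1%

Ratio = 36.77 / 26.29 ≈ 1.3986.
Ideal root-2 ≈ 1.4142. |1.3986 − 1.4142| / 1.4142 ≈ 1.10% → 1.1%.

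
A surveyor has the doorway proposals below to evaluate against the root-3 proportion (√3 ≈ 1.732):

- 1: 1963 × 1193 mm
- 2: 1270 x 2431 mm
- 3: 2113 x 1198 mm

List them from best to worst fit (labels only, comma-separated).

3, 1, 2

Ratios: 1 = 1963 / 1193 ≈ 1.645; 2 = 2431 / 1270 ≈ 1.914; 3 = 2113 / 1198 ≈ 1.764.
|Δ from 1.732|: 1 0.087; 2 0.182; 3 0.032.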